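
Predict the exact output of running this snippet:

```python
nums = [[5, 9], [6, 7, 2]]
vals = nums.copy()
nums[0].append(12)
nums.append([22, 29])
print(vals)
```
[[5, 9, 12], [6, 7, 2]]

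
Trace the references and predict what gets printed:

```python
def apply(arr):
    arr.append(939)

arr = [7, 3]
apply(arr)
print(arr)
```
[7, 3, 939]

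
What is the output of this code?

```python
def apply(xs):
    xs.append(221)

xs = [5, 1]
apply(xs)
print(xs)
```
[5, 1, 221]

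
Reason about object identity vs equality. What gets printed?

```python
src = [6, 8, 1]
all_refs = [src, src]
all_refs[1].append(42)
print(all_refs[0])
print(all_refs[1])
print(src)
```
[6, 8, 1, 42]
[6, 8, 1, 42]
[6, 8, 1, 42]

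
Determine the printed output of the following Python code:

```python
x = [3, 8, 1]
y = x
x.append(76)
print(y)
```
[3, 8, 1, 76]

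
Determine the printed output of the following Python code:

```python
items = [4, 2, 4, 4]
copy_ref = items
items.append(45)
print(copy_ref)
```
[4, 2, 4, 4, 45]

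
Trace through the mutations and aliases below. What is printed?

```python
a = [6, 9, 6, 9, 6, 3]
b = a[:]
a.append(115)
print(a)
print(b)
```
[6, 9, 6, 9, 6, 3, 115]
[6, 9, 6, 9, 6, 3]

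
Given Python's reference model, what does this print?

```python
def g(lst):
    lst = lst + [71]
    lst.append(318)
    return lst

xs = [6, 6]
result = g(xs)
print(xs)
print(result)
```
[6, 6]
[6, 6, 71, 318]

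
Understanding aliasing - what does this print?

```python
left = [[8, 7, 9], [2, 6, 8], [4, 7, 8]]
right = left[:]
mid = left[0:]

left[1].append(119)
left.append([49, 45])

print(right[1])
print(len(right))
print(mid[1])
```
[2, 6, 8, 119]
3
[2, 6, 8, 119]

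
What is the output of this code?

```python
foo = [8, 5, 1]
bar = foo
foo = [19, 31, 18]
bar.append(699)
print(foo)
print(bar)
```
[19, 31, 18]
[8, 5, 1, 699]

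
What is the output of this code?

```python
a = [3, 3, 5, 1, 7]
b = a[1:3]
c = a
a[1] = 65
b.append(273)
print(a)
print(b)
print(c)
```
[3, 65, 5, 1, 7]
[3, 5, 273]
[3, 65, 5, 1, 7]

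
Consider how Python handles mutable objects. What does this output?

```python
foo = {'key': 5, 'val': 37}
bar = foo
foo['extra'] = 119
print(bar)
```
{'key': 5, 'val': 37, 'extra': 119}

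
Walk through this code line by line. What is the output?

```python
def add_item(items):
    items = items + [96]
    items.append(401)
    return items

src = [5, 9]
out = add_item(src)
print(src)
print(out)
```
[5, 9]
[5, 9, 96, 401]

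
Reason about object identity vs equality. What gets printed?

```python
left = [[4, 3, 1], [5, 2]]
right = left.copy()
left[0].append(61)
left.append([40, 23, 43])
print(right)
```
[[4, 3, 1, 61], [5, 2]]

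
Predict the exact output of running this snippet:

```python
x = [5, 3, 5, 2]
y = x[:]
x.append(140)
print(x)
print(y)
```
[5, 3, 5, 2, 140]
[5, 3, 5, 2]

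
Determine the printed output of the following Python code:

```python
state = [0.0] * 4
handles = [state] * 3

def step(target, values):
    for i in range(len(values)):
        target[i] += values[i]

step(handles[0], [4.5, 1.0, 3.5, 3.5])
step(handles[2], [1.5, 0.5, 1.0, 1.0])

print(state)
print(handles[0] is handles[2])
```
[6.0, 1.5, 4.5, 4.5]
True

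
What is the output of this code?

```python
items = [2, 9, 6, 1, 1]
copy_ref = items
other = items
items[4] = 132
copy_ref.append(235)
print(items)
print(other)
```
[2, 9, 6, 1, 132, 235]
[2, 9, 6, 1, 132, 235]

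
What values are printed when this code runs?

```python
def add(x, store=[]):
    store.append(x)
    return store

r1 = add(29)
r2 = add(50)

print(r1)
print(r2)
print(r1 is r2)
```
[29, 50]
[29, 50]
True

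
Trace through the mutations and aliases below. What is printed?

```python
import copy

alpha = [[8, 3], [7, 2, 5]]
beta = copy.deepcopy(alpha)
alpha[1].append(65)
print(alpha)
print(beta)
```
[[8, 3], [7, 2, 5, 65]]
[[8, 3], [7, 2, 5]]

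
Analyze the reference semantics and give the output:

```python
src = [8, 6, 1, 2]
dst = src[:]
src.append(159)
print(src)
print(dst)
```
[8, 6, 1, 2, 159]
[8, 6, 1, 2]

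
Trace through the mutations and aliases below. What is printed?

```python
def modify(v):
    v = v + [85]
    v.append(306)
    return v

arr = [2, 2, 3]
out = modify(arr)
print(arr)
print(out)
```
[2, 2, 3]
[2, 2, 3, 85, 306]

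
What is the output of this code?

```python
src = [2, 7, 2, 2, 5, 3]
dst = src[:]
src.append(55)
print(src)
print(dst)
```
[2, 7, 2, 2, 5, 3, 55]
[2, 7, 2, 2, 5, 3]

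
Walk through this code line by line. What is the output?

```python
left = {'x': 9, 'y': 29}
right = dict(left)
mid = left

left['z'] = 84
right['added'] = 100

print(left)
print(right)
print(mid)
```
{'x': 9, 'y': 29, 'z': 84}
{'x': 9, 'y': 29, 'added': 100}
{'x': 9, 'y': 29, 'z': 84}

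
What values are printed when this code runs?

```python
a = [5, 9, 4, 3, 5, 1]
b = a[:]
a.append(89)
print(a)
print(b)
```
[5, 9, 4, 3, 5, 1, 89]
[5, 9, 4, 3, 5, 1]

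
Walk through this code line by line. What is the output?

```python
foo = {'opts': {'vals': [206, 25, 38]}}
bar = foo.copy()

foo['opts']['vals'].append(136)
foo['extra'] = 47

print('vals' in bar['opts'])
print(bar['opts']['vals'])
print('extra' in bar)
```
True
[206, 25, 38, 136]
False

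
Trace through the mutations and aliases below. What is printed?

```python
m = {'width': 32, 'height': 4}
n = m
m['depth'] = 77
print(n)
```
{'width': 32, 'height': 4, 'depth': 77}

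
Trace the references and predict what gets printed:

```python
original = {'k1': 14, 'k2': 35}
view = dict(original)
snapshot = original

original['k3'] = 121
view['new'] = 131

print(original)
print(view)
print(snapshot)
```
{'k1': 14, 'k2': 35, 'k3': 121}
{'k1': 14, 'k2': 35, 'new': 131}
{'k1': 14, 'k2': 35, 'k3': 121}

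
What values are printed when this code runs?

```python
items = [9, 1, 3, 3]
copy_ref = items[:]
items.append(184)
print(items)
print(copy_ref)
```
[9, 1, 3, 3, 184]
[9, 1, 3, 3]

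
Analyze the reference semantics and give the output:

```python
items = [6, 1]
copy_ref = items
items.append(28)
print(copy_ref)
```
[6, 1, 28]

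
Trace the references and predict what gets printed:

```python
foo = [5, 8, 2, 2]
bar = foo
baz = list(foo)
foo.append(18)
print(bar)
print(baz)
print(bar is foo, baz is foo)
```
[5, 8, 2, 2, 18]
[5, 8, 2, 2]
True False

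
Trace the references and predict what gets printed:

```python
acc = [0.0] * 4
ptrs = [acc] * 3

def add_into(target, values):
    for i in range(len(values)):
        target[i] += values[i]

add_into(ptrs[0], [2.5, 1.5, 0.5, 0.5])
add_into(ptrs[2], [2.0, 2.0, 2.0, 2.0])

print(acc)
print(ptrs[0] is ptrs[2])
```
[4.5, 3.5, 2.5, 2.5]
True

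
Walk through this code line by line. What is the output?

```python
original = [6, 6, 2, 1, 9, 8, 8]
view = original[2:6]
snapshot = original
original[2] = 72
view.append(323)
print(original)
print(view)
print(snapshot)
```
[6, 6, 72, 1, 9, 8, 8]
[2, 1, 9, 8, 323]
[6, 6, 72, 1, 9, 8, 8]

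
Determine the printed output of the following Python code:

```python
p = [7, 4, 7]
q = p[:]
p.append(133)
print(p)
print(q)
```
[7, 4, 7, 133]
[7, 4, 7]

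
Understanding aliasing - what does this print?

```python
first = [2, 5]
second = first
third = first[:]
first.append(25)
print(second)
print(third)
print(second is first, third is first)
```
[2, 5, 25]
[2, 5]
True False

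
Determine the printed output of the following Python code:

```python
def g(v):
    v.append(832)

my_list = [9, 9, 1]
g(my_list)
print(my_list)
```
[9, 9, 1, 832]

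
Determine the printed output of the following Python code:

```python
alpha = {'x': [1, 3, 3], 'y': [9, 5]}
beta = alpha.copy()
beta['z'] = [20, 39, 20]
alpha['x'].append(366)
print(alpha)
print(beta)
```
{'x': [1, 3, 3, 366], 'y': [9, 5]}
{'x': [1, 3, 3, 366], 'y': [9, 5], 'z': [20, 39, 20]}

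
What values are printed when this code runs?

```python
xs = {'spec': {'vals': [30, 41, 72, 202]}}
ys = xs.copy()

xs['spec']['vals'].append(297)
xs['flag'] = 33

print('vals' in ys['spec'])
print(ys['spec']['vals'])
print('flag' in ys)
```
True
[30, 41, 72, 202, 297]
False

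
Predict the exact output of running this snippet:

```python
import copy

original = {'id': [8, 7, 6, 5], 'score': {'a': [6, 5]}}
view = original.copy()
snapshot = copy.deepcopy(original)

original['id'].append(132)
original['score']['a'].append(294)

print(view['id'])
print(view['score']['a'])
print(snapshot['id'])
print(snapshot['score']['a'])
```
[8, 7, 6, 5, 132]
[6, 5, 294]
[8, 7, 6, 5]
[6, 5]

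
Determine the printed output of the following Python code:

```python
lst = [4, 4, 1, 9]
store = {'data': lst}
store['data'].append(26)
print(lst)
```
[4, 4, 1, 9, 26]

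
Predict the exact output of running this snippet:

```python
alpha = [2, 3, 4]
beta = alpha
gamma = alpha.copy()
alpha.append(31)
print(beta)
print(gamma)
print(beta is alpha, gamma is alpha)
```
[2, 3, 4, 31]
[2, 3, 4]
True False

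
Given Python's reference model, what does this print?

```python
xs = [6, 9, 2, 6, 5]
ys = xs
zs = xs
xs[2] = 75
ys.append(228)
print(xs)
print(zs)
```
[6, 9, 75, 6, 5, 228]
[6, 9, 75, 6, 5, 228]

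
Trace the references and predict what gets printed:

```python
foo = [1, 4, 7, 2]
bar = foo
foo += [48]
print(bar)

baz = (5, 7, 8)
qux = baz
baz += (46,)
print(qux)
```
[1, 4, 7, 2, 48]
(5, 7, 8)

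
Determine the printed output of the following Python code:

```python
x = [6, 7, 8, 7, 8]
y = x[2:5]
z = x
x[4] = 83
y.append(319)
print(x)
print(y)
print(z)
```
[6, 7, 8, 7, 83]
[8, 7, 8, 319]
[6, 7, 8, 7, 83]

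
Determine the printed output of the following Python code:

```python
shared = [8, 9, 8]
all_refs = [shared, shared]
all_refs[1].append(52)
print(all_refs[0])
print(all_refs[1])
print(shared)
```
[8, 9, 8, 52]
[8, 9, 8, 52]
[8, 9, 8, 52]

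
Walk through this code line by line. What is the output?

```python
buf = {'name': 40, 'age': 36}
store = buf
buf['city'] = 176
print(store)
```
{'name': 40, 'age': 36, 'city': 176}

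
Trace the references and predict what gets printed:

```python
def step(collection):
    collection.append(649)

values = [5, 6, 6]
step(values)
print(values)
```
[5, 6, 6, 649]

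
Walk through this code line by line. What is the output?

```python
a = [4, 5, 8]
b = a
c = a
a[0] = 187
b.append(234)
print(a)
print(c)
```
[187, 5, 8, 234]
[187, 5, 8, 234]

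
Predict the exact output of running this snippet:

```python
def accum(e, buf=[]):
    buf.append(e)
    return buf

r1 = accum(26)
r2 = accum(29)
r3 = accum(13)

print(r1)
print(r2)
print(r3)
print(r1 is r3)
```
[26, 29, 13]
[26, 29, 13]
[26, 29, 13]
True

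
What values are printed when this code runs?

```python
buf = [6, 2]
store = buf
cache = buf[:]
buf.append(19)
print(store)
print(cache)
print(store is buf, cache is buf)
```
[6, 2, 19]
[6, 2]
True False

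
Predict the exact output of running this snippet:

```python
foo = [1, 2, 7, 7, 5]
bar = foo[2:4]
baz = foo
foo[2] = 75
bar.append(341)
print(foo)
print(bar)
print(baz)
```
[1, 2, 75, 7, 5]
[7, 7, 341]
[1, 2, 75, 7, 5]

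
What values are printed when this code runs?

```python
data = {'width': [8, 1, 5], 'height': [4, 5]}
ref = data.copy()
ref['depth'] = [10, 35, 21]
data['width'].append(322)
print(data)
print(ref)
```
{'width': [8, 1, 5, 322], 'height': [4, 5]}
{'width': [8, 1, 5, 322], 'height': [4, 5], 'depth': [10, 35, 21]}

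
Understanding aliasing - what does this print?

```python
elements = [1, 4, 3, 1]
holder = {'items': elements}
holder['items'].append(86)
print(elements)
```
[1, 4, 3, 1, 86]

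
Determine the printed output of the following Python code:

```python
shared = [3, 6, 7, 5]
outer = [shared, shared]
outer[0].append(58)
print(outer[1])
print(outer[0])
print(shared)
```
[3, 6, 7, 5, 58]
[3, 6, 7, 5, 58]
[3, 6, 7, 5, 58]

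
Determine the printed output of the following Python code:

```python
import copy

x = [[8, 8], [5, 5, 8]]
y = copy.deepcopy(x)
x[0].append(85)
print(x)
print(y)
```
[[8, 8, 85], [5, 5, 8]]
[[8, 8], [5, 5, 8]]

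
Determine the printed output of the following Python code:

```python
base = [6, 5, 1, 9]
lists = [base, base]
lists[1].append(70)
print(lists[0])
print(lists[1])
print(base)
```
[6, 5, 1, 9, 70]
[6, 5, 1, 9, 70]
[6, 5, 1, 9, 70]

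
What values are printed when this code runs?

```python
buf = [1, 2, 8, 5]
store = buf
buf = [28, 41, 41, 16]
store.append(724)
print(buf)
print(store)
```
[28, 41, 41, 16]
[1, 2, 8, 5, 724]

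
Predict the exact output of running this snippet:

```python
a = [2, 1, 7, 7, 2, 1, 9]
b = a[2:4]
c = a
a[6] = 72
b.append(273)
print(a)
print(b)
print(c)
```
[2, 1, 7, 7, 2, 1, 72]
[7, 7, 273]
[2, 1, 7, 7, 2, 1, 72]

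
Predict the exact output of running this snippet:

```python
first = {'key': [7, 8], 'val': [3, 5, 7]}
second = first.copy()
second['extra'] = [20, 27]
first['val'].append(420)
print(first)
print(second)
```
{'key': [7, 8], 'val': [3, 5, 7, 420]}
{'key': [7, 8], 'val': [3, 5, 7, 420], 'extra': [20, 27]}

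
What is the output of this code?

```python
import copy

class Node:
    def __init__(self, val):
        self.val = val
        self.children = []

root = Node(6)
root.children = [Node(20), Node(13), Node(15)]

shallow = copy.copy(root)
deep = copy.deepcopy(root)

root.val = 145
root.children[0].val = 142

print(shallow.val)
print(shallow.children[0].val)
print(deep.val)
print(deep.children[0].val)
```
6
142
6
20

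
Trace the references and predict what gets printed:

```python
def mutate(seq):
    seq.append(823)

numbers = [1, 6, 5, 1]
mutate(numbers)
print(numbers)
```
[1, 6, 5, 1, 823]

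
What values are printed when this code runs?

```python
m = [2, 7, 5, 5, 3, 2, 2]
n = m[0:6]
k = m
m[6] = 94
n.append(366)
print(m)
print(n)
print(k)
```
[2, 7, 5, 5, 3, 2, 94]
[2, 7, 5, 5, 3, 2, 366]
[2, 7, 5, 5, 3, 2, 94]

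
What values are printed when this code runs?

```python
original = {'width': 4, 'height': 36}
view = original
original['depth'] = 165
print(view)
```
{'width': 4, 'height': 36, 'depth': 165}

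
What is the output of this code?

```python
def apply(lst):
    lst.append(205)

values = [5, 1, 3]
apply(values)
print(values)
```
[5, 1, 3, 205]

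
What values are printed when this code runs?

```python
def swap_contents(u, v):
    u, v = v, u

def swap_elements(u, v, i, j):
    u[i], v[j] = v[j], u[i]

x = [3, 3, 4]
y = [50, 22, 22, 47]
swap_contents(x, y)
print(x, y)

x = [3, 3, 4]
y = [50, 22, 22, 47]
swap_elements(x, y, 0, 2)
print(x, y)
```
[3, 3, 4] [50, 22, 22, 47]
[22, 3, 4] [50, 22, 3, 47]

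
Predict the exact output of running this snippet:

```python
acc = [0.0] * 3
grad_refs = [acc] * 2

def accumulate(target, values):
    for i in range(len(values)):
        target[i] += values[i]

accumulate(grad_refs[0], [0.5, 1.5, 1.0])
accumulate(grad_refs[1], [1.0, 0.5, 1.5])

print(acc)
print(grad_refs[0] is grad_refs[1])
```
[1.5, 2.0, 2.5]
True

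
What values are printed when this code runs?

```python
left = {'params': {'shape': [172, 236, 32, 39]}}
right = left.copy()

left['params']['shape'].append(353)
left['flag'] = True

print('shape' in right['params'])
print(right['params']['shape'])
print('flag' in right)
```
True
[172, 236, 32, 39, 353]
False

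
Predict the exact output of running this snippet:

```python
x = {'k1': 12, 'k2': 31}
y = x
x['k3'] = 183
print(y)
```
{'k1': 12, 'k2': 31, 'k3': 183}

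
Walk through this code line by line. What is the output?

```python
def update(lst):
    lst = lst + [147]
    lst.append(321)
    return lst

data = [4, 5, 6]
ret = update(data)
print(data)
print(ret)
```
[4, 5, 6]
[4, 5, 6, 147, 321]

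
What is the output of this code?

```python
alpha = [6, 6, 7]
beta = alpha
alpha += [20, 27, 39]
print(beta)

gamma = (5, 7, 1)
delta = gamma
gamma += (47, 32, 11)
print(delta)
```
[6, 6, 7, 20, 27, 39]
(5, 7, 1)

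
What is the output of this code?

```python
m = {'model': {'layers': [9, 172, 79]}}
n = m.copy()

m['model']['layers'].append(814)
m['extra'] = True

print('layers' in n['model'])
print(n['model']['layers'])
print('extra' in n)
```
True
[9, 172, 79, 814]
False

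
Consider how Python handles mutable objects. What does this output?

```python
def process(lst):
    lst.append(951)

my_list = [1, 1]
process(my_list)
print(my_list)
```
[1, 1, 951]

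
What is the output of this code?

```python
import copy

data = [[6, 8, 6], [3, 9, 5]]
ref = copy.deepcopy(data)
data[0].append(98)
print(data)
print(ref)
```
[[6, 8, 6, 98], [3, 9, 5]]
[[6, 8, 6], [3, 9, 5]]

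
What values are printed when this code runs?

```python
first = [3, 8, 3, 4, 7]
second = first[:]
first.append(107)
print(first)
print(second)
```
[3, 8, 3, 4, 7, 107]
[3, 8, 3, 4, 7]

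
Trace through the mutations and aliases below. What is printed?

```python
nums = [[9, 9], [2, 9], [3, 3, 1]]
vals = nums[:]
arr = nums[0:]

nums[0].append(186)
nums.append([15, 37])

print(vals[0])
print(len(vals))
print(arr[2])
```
[9, 9, 186]
3
[3, 3, 1]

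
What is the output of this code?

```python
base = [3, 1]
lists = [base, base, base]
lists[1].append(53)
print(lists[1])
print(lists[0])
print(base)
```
[3, 1, 53]
[3, 1, 53]
[3, 1, 53]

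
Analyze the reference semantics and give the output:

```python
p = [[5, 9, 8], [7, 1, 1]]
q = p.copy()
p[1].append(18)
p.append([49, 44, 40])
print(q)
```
[[5, 9, 8], [7, 1, 1, 18]]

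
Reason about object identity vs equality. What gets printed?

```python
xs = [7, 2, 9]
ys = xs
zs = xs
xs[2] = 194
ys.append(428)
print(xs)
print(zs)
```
[7, 2, 194, 428]
[7, 2, 194, 428]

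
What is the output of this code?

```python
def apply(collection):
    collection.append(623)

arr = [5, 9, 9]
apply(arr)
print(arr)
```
[5, 9, 9, 623]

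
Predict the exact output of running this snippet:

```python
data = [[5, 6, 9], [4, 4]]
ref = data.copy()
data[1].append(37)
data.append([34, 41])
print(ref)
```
[[5, 6, 9], [4, 4, 37]]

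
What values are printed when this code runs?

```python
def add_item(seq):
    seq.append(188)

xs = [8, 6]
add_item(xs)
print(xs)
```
[8, 6, 188]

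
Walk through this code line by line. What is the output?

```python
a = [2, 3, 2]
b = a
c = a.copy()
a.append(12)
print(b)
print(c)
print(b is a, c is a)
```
[2, 3, 2, 12]
[2, 3, 2]
True False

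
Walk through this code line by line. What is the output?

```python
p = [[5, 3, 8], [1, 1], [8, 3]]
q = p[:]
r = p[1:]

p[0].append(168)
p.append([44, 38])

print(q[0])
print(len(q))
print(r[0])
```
[5, 3, 8, 168]
3
[1, 1]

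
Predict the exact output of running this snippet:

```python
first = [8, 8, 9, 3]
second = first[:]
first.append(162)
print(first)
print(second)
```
[8, 8, 9, 3, 162]
[8, 8, 9, 3]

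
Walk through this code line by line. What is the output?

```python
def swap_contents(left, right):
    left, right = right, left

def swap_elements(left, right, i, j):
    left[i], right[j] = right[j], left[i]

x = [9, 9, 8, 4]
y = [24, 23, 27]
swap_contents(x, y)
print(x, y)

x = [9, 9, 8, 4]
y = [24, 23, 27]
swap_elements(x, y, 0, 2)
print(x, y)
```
[9, 9, 8, 4] [24, 23, 27]
[27, 9, 8, 4] [24, 23, 9]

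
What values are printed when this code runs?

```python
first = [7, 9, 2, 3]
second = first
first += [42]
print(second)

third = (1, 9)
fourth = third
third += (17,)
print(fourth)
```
[7, 9, 2, 3, 42]
(1, 9)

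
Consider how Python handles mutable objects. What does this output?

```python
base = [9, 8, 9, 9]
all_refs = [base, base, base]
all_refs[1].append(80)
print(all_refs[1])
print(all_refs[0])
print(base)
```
[9, 8, 9, 9, 80]
[9, 8, 9, 9, 80]
[9, 8, 9, 9, 80]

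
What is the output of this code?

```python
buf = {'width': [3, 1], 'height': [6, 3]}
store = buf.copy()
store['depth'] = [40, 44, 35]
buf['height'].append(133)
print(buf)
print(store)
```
{'width': [3, 1], 'height': [6, 3, 133]}
{'width': [3, 1], 'height': [6, 3, 133], 'depth': [40, 44, 35]}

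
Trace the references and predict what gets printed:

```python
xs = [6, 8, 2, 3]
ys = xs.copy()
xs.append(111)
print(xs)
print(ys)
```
[6, 8, 2, 3, 111]
[6, 8, 2, 3]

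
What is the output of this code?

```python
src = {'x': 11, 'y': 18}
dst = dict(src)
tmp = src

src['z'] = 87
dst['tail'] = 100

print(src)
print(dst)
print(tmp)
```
{'x': 11, 'y': 18, 'z': 87}
{'x': 11, 'y': 18, 'tail': 100}
{'x': 11, 'y': 18, 'z': 87}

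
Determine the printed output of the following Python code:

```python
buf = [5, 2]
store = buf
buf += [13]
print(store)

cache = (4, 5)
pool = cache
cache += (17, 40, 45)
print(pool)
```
[5, 2, 13]
(4, 5)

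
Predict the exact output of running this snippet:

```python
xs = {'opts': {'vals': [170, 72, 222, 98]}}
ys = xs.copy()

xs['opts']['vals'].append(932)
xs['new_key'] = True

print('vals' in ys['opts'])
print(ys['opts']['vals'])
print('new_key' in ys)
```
True
[170, 72, 222, 98, 932]
False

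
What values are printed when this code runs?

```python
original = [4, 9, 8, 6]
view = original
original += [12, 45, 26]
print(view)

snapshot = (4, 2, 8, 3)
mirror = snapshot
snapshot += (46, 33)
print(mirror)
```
[4, 9, 8, 6, 12, 45, 26]
(4, 2, 8, 3)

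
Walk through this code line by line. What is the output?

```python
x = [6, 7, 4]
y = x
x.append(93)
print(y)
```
[6, 7, 4, 93]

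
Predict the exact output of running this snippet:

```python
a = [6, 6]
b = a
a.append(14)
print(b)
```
[6, 6, 14]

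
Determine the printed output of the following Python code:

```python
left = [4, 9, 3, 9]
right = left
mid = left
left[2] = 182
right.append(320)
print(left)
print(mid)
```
[4, 9, 182, 9, 320]
[4, 9, 182, 9, 320]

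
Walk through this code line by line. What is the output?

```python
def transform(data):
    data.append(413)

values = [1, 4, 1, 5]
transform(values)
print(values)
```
[1, 4, 1, 5, 413]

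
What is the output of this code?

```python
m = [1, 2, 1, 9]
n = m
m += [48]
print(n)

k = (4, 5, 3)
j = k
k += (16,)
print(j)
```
[1, 2, 1, 9, 48]
(4, 5, 3)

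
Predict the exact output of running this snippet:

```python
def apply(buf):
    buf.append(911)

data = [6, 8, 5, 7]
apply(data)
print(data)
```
[6, 8, 5, 7, 911]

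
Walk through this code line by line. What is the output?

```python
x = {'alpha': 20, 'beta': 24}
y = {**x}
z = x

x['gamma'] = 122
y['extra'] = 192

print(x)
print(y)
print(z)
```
{'alpha': 20, 'beta': 24, 'gamma': 122}
{'alpha': 20, 'beta': 24, 'extra': 192}
{'alpha': 20, 'beta': 24, 'gamma': 122}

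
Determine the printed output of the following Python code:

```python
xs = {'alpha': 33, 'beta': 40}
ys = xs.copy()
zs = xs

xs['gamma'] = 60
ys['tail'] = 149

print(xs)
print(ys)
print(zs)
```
{'alpha': 33, 'beta': 40, 'gamma': 60}
{'alpha': 33, 'beta': 40, 'tail': 149}
{'alpha': 33, 'beta': 40, 'gamma': 60}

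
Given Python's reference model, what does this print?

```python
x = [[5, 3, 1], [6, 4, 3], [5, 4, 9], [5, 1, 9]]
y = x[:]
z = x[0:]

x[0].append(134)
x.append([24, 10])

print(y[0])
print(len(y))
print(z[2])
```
[5, 3, 1, 134]
4
[5, 4, 9]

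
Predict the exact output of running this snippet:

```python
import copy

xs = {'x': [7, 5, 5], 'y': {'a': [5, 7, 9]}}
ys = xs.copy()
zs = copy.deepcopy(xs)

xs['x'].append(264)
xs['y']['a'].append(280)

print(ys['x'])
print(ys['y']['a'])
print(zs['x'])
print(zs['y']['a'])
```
[7, 5, 5, 264]
[5, 7, 9, 280]
[7, 5, 5]
[5, 7, 9]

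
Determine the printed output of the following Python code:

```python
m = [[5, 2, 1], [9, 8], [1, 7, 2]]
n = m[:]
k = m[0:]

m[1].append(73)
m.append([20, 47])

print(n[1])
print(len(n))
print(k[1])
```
[9, 8, 73]
3
[9, 8, 73]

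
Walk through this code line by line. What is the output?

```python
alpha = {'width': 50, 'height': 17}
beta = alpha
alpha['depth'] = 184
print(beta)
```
{'width': 50, 'height': 17, 'depth': 184}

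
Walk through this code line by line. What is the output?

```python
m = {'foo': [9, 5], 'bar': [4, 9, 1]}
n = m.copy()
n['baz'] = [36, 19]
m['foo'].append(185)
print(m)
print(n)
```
{'foo': [9, 5, 185], 'bar': [4, 9, 1]}
{'foo': [9, 5, 185], 'bar': [4, 9, 1], 'baz': [36, 19]}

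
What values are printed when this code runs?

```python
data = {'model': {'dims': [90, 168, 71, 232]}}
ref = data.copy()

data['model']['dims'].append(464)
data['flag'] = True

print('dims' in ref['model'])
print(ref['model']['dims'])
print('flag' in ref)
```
True
[90, 168, 71, 232, 464]
False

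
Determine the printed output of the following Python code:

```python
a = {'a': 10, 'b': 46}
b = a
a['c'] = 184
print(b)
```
{'a': 10, 'b': 46, 'c': 184}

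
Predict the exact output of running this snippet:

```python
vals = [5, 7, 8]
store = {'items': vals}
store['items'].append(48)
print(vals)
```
[5, 7, 8, 48]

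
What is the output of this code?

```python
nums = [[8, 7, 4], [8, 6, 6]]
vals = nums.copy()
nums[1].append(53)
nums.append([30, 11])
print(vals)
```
[[8, 7, 4], [8, 6, 6, 53]]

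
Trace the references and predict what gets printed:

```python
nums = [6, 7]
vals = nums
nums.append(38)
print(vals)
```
[6, 7, 38]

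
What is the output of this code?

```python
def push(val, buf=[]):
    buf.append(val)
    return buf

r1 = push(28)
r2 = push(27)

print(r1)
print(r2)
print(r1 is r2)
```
[28, 27]
[28, 27]
True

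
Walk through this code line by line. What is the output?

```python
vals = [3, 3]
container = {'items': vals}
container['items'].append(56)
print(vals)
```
[3, 3, 56]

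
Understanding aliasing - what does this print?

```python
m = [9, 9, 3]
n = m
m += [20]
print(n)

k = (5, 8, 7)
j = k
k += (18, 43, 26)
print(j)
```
[9, 9, 3, 20]
(5, 8, 7)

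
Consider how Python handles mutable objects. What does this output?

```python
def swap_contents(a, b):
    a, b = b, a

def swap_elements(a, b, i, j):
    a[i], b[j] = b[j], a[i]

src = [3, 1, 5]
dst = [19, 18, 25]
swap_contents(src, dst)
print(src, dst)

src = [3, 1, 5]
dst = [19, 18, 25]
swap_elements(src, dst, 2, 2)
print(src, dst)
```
[3, 1, 5] [19, 18, 25]
[3, 1, 25] [19, 18, 5]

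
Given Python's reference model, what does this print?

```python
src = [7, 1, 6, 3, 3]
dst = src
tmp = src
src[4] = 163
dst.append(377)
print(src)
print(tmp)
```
[7, 1, 6, 3, 163, 377]
[7, 1, 6, 3, 163, 377]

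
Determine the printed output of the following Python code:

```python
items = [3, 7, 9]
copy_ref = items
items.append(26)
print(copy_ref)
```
[3, 7, 9, 26]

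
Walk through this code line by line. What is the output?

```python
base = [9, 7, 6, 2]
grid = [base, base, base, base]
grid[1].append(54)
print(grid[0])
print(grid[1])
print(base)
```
[9, 7, 6, 2, 54]
[9, 7, 6, 2, 54]
[9, 7, 6, 2, 54]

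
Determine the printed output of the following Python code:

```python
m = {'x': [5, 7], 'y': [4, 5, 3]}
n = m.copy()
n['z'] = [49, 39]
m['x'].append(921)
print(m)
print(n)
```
{'x': [5, 7, 921], 'y': [4, 5, 3]}
{'x': [5, 7, 921], 'y': [4, 5, 3], 'z': [49, 39]}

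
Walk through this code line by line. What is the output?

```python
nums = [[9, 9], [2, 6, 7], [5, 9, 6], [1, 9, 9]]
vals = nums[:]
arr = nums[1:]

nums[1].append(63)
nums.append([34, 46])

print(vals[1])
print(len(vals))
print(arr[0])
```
[2, 6, 7, 63]
4
[2, 6, 7, 63]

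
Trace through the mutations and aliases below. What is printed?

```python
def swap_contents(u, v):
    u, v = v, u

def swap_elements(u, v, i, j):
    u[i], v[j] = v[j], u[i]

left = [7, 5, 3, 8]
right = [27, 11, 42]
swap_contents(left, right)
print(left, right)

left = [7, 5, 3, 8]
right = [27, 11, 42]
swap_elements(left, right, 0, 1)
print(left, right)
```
[7, 5, 3, 8] [27, 11, 42]
[11, 5, 3, 8] [27, 7, 42]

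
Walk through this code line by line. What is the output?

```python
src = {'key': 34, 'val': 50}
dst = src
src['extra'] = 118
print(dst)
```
{'key': 34, 'val': 50, 'extra': 118}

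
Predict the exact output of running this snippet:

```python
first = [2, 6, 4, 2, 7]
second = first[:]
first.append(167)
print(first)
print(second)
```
[2, 6, 4, 2, 7, 167]
[2, 6, 4, 2, 7]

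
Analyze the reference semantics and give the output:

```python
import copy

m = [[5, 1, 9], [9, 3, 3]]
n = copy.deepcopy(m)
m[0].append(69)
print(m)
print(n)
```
[[5, 1, 9, 69], [9, 3, 3]]
[[5, 1, 9], [9, 3, 3]]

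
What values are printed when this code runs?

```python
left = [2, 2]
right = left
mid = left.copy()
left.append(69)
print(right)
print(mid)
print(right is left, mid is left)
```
[2, 2, 69]
[2, 2]
True False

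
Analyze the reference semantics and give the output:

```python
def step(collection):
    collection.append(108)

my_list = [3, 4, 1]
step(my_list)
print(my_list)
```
[3, 4, 1, 108]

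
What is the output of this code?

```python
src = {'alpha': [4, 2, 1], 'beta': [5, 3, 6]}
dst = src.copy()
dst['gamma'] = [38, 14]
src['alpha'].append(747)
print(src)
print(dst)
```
{'alpha': [4, 2, 1, 747], 'beta': [5, 3, 6]}
{'alpha': [4, 2, 1, 747], 'beta': [5, 3, 6], 'gamma': [38, 14]}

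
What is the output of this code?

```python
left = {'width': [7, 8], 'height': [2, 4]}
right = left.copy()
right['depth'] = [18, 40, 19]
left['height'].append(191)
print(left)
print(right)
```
{'width': [7, 8], 'height': [2, 4, 191]}
{'width': [7, 8], 'height': [2, 4, 191], 'depth': [18, 40, 19]}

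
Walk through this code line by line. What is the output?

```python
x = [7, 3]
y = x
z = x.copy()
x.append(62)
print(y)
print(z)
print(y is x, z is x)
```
[7, 3, 62]
[7, 3]
True False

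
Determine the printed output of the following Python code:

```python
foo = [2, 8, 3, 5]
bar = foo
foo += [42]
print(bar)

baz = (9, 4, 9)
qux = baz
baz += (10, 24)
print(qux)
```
[2, 8, 3, 5, 42]
(9, 4, 9)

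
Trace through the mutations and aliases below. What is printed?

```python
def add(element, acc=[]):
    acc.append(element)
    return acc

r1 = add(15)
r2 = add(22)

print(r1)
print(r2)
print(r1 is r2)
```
[15, 22]
[15, 22]
True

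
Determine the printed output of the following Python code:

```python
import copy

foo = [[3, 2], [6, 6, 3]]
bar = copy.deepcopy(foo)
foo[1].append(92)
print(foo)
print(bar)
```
[[3, 2], [6, 6, 3, 92]]
[[3, 2], [6, 6, 3]]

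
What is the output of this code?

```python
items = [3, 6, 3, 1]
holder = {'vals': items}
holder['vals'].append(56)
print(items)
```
[3, 6, 3, 1, 56]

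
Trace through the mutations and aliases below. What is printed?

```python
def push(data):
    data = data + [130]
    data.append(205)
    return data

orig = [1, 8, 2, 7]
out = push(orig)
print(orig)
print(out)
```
[1, 8, 2, 7]
[1, 8, 2, 7, 130, 205]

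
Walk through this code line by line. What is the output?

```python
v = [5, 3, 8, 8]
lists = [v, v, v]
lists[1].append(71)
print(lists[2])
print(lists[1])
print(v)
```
[5, 3, 8, 8, 71]
[5, 3, 8, 8, 71]
[5, 3, 8, 8, 71]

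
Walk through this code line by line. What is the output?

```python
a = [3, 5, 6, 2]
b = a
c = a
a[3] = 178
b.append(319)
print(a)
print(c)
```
[3, 5, 6, 178, 319]
[3, 5, 6, 178, 319]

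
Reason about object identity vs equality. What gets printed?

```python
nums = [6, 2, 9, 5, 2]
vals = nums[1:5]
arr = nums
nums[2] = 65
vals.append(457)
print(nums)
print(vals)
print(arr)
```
[6, 2, 65, 5, 2]
[2, 9, 5, 2, 457]
[6, 2, 65, 5, 2]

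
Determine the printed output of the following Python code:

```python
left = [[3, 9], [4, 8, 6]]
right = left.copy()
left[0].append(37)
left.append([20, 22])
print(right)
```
[[3, 9, 37], [4, 8, 6]]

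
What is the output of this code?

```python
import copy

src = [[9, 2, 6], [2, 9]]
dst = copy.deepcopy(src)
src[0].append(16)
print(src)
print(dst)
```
[[9, 2, 6, 16], [2, 9]]
[[9, 2, 6], [2, 9]]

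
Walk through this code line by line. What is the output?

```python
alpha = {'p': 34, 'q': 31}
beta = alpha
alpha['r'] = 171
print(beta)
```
{'p': 34, 'q': 31, 'r': 171}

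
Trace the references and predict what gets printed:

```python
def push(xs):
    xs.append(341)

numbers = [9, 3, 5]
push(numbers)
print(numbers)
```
[9, 3, 5, 341]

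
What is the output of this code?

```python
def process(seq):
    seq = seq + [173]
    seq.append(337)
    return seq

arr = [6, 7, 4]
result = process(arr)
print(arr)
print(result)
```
[6, 7, 4]
[6, 7, 4, 173, 337]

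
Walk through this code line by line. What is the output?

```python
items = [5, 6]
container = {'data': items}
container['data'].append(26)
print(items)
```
[5, 6, 26]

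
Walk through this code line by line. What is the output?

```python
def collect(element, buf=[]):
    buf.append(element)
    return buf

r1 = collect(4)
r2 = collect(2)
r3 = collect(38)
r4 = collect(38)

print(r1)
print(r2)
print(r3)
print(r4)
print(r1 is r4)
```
[4, 2, 38, 38]
[4, 2, 38, 38]
[4, 2, 38, 38]
[4, 2, 38, 38]
True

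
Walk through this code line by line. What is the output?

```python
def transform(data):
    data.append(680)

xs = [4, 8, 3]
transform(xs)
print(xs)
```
[4, 8, 3, 680]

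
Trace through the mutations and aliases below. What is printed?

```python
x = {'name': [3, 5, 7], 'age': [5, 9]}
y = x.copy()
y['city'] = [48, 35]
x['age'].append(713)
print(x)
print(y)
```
{'name': [3, 5, 7], 'age': [5, 9, 713]}
{'name': [3, 5, 7], 'age': [5, 9, 713], 'city': [48, 35]}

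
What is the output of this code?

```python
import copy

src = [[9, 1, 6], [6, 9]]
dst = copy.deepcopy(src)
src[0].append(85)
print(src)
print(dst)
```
[[9, 1, 6, 85], [6, 9]]
[[9, 1, 6], [6, 9]]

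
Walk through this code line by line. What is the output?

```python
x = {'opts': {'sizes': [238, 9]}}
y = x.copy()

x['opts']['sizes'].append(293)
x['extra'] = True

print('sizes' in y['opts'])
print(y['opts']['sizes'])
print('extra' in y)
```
True
[238, 9, 293]
False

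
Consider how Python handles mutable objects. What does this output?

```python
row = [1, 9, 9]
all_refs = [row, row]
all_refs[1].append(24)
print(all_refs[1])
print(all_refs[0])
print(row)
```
[1, 9, 9, 24]
[1, 9, 9, 24]
[1, 9, 9, 24]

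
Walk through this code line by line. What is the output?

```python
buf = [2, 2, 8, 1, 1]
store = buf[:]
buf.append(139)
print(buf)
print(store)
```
[2, 2, 8, 1, 1, 139]
[2, 2, 8, 1, 1]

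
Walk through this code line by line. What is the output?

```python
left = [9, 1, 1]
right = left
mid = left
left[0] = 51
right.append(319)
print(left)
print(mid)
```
[51, 1, 1, 319]
[51, 1, 1, 319]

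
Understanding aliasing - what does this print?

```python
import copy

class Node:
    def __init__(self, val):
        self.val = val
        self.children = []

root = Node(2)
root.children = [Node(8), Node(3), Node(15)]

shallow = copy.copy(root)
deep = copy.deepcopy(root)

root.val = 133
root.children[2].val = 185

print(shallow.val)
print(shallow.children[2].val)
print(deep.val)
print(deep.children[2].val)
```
2
185
2
15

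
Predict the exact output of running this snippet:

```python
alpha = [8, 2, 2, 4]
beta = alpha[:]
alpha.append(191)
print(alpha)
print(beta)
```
[8, 2, 2, 4, 191]
[8, 2, 2, 4]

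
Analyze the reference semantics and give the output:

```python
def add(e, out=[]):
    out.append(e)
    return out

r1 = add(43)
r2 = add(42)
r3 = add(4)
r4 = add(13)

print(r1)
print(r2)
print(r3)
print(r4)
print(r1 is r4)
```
[43, 42, 4, 13]
[43, 42, 4, 13]
[43, 42, 4, 13]
[43, 42, 4, 13]
True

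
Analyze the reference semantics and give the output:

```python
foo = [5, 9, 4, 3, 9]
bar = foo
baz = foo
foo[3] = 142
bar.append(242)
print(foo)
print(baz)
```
[5, 9, 4, 142, 9, 242]
[5, 9, 4, 142, 9, 242]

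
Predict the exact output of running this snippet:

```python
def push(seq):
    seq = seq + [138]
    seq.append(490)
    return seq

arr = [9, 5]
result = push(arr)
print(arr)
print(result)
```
[9, 5]
[9, 5, 138, 490]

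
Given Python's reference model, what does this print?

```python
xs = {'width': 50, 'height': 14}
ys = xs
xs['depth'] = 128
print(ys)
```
{'width': 50, 'height': 14, 'depth': 128}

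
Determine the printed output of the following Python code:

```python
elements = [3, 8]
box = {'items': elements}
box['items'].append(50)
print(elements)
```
[3, 8, 50]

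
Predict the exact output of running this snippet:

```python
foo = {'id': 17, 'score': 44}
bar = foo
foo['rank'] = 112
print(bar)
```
{'id': 17, 'score': 44, 'rank': 112}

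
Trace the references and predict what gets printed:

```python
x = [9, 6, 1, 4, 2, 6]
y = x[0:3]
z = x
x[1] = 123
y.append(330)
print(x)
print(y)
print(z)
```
[9, 123, 1, 4, 2, 6]
[9, 6, 1, 330]
[9, 123, 1, 4, 2, 6]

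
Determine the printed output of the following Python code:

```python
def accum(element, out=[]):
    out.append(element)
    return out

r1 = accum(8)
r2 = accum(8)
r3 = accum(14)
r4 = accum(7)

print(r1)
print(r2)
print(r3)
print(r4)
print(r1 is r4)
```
[8, 8, 14, 7]
[8, 8, 14, 7]
[8, 8, 14, 7]
[8, 8, 14, 7]
True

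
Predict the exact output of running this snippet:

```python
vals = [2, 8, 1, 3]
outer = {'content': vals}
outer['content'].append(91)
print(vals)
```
[2, 8, 1, 3, 91]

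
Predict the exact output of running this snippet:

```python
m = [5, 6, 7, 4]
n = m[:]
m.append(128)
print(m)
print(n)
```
[5, 6, 7, 4, 128]
[5, 6, 7, 4]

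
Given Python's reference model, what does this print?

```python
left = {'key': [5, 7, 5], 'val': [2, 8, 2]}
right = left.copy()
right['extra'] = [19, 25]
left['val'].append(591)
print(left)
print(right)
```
{'key': [5, 7, 5], 'val': [2, 8, 2, 591]}
{'key': [5, 7, 5], 'val': [2, 8, 2, 591], 'extra': [19, 25]}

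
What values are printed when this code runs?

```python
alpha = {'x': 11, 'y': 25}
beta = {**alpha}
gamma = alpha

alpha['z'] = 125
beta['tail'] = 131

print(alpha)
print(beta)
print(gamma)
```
{'x': 11, 'y': 25, 'z': 125}
{'x': 11, 'y': 25, 'tail': 131}
{'x': 11, 'y': 25, 'z': 125}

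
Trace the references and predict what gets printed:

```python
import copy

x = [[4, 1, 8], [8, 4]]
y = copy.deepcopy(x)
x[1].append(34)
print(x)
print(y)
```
[[4, 1, 8], [8, 4, 34]]
[[4, 1, 8], [8, 4]]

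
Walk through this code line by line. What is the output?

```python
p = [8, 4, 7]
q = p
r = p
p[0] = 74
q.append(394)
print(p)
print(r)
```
[74, 4, 7, 394]
[74, 4, 7, 394]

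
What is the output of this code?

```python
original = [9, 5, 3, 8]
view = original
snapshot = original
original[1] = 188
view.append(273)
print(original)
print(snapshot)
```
[9, 188, 3, 8, 273]
[9, 188, 3, 8, 273]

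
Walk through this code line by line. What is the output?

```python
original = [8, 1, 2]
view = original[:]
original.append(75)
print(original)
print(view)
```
[8, 1, 2, 75]
[8, 1, 2]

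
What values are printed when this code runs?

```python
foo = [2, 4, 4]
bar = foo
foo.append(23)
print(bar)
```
[2, 4, 4, 23]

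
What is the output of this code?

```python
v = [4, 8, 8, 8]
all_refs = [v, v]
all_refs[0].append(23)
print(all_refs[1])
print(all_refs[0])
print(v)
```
[4, 8, 8, 8, 23]
[4, 8, 8, 8, 23]
[4, 8, 8, 8, 23]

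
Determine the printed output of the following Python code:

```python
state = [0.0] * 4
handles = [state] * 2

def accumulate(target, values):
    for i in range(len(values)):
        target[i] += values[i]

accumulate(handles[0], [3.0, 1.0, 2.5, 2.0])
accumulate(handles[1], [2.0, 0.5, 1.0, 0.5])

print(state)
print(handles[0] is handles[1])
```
[5.0, 1.5, 3.5, 2.5]
True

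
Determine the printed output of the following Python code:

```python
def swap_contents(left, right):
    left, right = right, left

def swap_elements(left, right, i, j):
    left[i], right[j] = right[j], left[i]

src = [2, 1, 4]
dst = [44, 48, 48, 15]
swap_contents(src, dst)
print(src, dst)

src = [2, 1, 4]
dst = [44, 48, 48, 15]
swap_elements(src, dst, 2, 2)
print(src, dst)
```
[2, 1, 4] [44, 48, 48, 15]
[2, 1, 48] [44, 48, 4, 15]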